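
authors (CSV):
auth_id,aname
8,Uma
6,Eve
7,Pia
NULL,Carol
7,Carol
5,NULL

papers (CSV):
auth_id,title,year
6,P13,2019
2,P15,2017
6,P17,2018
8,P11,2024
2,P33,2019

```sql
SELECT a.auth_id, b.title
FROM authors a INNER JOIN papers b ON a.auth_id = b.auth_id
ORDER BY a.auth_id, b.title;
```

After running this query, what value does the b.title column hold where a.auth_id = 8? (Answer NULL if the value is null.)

INNER JOIN keeps only pairs where the ON condition holds.
Matching on a.auth_id = b.auth_id. A NULL in a compared column never satisfies the condition.
- a (auth_id=8) pairs with 1 row(s) of b.
- a (auth_id=6) pairs with 2 row(s) of b.
- a (auth_id=7) has no partner → excluded.
- a (auth_id=NULL) has no partner → excluded.
- a (auth_id=7) has no partner → excluded.
- a (auth_id=5) has no partner → excluded.

P11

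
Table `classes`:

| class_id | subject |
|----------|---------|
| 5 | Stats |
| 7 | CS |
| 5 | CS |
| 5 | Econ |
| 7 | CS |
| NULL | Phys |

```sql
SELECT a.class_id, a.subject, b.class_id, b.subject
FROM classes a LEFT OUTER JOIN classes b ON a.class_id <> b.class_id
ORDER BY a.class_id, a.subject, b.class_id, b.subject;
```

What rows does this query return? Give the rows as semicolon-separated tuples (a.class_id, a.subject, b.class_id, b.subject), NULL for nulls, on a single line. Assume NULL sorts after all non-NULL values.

(5, CS, 7, CS); (5, CS, 7, CS); (5, Econ, 7, CS); (5, Econ, 7, CS); (5, Stats, 7, CS); (5, Stats, 7, CS); (7, CS, 5, CS); (7, CS, 5, CS); (7, CS, 5, Econ); (7, CS, 5, Econ); (7, CS, 5, Stats); (7, CS, 5, Stats); (NULL, Phys, NULL, NULL)

LEFT JOIN keeps every row from `classes a`; unmatched rows get NULL for `classes b`'s columns.
Matching on a.class_id <> b.class_id. A NULL in a compared column never satisfies the condition.
- a[0] class_id=5 → 2 match(es) in b → 2 row(s).
- a[1] class_id=7 → 3 match(es) in b → 3 row(s).
- a[2] class_id=5 → 2 match(es) in b → 2 row(s).
- a[3] class_id=5 → 2 match(es) in b → 2 row(s).
- a[4] class_id=7 → 3 match(es) in b → 3 row(s).
- a[5] class_id=NULL → no match; kept with NULLs on the b side.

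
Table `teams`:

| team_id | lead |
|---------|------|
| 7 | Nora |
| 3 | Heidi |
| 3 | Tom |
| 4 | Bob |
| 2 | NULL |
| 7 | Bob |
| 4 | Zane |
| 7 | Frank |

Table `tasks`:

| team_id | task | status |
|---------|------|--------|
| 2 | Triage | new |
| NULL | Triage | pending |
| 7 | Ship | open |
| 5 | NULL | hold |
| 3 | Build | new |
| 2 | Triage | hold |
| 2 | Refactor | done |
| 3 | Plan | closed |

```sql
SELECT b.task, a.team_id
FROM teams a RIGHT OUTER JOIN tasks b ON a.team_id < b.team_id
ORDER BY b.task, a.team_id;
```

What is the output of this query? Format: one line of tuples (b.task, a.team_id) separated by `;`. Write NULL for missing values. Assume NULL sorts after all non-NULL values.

(Build, 2); (Plan, 2); (Refactor, NULL); (Ship, 2); (Ship, 3); (Ship, 3); (Ship, 4); (Ship, 4); (Triage, NULL); (Triage, NULL); (Triage, NULL); (NULL, 2); (NULL, 3); (NULL, 3); (NULL, 4); (NULL, 4)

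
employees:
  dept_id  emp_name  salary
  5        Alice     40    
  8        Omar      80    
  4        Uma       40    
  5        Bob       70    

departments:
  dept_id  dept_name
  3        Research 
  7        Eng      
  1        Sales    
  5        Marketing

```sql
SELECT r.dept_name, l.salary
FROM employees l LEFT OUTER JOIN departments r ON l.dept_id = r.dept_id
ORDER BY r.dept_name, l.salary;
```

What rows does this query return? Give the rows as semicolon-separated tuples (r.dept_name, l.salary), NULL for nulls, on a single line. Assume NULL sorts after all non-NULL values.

(Marketing, 40); (Marketing, 70); (NULL, 40); (NULL, 80)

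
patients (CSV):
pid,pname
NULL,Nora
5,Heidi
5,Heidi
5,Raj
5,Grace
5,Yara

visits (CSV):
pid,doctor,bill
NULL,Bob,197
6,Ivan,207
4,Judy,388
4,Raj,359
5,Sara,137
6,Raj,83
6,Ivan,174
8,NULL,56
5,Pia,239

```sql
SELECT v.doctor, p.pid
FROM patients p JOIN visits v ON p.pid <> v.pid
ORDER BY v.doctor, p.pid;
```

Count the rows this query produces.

30

INNER JOIN keeps only pairs where the ON condition holds.
Matching on p.pid <> v.pid. A NULL in a compared column never satisfies the condition.
- p row (pid=NULL): no match → dropped.
- p row (pid=5): matches 6 v row(s) → 6 output row(s).
- p row (pid=5): matches 6 v row(s) → 6 output row(s).
- p row (pid=5): matches 6 v row(s) → 6 output row(s).
- p row (pid=5): matches 6 v row(s) → 6 output row(s).
- p row (pid=5): matches 6 v row(s) → 6 output row(s).
Total: 30 rows.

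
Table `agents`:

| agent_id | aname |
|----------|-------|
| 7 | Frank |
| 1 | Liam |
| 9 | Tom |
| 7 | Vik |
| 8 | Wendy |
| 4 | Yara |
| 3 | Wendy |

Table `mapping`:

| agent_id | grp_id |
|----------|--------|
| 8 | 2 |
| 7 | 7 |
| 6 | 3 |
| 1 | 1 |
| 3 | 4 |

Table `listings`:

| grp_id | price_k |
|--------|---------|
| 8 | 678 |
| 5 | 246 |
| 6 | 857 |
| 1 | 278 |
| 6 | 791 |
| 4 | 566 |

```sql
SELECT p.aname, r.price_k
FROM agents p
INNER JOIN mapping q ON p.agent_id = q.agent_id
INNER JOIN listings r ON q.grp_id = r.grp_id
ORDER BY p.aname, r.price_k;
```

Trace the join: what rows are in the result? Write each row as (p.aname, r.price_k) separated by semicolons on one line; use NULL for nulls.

(Liam, 278); (Wendy, 566)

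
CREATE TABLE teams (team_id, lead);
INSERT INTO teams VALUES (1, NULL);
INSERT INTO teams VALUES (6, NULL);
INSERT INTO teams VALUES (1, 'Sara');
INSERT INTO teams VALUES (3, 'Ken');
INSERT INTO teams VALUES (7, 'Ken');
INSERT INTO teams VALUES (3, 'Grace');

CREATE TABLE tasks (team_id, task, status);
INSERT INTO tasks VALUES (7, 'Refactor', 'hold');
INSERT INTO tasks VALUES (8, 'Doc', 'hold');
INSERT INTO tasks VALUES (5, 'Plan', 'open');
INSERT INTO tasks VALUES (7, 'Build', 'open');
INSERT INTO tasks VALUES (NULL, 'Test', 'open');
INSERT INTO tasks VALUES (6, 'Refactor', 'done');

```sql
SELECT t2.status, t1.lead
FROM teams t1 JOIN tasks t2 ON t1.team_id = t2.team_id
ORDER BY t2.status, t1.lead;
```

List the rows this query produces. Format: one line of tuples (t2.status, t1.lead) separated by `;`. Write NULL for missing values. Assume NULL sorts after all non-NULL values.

INNER JOIN keeps only pairs where the ON condition holds.
Matching on t1.team_id = t2.team_id. A NULL in a compared column never satisfies the condition.
Matched pairs: 3.

(done, NULL); (hold, Ken); (open, Ken)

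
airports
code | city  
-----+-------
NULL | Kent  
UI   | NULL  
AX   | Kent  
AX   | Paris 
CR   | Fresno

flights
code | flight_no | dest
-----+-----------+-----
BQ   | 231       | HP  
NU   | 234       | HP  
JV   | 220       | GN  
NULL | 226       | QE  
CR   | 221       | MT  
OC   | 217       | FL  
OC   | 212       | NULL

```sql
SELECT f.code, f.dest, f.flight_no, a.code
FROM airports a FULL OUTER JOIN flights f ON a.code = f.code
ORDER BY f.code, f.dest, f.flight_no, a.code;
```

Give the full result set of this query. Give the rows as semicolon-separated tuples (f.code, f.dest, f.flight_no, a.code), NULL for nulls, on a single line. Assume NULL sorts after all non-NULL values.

(BQ, HP, 231, NULL); (CR, MT, 221, CR); (JV, GN, 220, NULL); (NU, HP, 234, NULL); (OC, FL, 217, NULL); (OC, NULL, 212, NULL); (NULL, QE, 226, NULL); (NULL, NULL, NULL, AX); (NULL, NULL, NULL, AX); (NULL, NULL, NULL, UI); (NULL, NULL, NULL, NULL)

FULL OUTER JOIN keeps every row from both sides; unmatched rows get NULL for the other side's columns.
Matching on a.code = f.code. A NULL in a compared column never satisfies the condition.
- a[0] code=NULL → no match; kept with NULLs on the f side.
- a[1] code=UI → no match; kept with NULLs on the f side.
- a[2] code=AX → no match; kept with NULLs on the f side.
- a[3] code=AX → no match; kept with NULLs on the f side.
- a[4] code=CR → 1 match(es) in f → 1 row(s).
- 6 f row(s) had no a match → kept, a columns NULL.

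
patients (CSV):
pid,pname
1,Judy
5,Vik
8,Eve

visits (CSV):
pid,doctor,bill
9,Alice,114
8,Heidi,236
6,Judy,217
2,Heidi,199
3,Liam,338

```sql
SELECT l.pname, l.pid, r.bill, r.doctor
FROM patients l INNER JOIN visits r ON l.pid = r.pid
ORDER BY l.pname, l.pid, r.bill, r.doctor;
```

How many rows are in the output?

1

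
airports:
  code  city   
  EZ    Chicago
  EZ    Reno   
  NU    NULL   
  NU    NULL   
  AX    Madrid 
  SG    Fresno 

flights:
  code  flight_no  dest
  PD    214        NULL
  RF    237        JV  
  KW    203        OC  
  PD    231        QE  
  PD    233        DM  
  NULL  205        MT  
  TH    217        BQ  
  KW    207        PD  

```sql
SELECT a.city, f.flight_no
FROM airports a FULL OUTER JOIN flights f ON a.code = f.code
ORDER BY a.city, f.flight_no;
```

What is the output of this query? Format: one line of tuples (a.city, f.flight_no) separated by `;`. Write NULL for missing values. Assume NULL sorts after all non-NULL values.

(Chicago, NULL); (Fresno, NULL); (Madrid, NULL); (Reno, NULL); (NULL, 203); (NULL, 205); (NULL, 207); (NULL, 214); (NULL, 217); (NULL, 231); (NULL, 233); (NULL, 237); (NULL, NULL); (NULL, NULL)

FULL OUTER JOIN keeps every row from both sides; unmatched rows get NULL for the other side's columns.
Matching on a.code = f.code. A NULL in a compared column never satisfies the condition.
Matched pairs: 0; unmatched a rows kept: 6; unmatched f rows kept: 8.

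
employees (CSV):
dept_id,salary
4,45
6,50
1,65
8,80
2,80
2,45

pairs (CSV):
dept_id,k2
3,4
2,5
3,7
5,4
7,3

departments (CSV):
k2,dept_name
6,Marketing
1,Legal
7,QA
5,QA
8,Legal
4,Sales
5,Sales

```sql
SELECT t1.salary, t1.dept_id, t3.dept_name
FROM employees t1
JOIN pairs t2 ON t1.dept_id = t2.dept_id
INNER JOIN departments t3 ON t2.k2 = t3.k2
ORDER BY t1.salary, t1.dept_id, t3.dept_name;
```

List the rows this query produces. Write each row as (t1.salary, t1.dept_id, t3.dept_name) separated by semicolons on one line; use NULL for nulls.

Joins associate left-to-right: employees INNER JOIN pairs on dept_id gives 2 intermediate row(s).
Then INNER JOIN `departments t3` on k2: keep only rows whose t2.k2 appears in t3.

(45, 2, QA); (45, 2, Sales); (80, 2, QA); (80, 2, Sales)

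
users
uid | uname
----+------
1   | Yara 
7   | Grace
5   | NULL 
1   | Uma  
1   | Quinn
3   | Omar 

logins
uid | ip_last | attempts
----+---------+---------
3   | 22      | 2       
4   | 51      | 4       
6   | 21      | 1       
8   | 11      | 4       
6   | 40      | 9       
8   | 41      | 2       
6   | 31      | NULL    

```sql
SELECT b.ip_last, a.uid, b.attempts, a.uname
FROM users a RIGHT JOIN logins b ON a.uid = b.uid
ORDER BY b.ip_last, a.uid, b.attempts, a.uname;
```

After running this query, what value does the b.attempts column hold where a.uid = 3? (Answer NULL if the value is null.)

2

RIGHT JOIN keeps every row from `logins`; unmatched rows get NULL for `users`'s columns.
Matching on a.uid = b.uid.
- a[0] uid=1 → no match.
- a[1] uid=7 → no match.
- a[2] uid=5 → no match.
- a[3] uid=1 → no match.
- a[4] uid=1 → no match.
- a[5] uid=3 → 1 match(es) in b → 1 row(s).
- 6 row(s) from b found no a partner → padded with NULL.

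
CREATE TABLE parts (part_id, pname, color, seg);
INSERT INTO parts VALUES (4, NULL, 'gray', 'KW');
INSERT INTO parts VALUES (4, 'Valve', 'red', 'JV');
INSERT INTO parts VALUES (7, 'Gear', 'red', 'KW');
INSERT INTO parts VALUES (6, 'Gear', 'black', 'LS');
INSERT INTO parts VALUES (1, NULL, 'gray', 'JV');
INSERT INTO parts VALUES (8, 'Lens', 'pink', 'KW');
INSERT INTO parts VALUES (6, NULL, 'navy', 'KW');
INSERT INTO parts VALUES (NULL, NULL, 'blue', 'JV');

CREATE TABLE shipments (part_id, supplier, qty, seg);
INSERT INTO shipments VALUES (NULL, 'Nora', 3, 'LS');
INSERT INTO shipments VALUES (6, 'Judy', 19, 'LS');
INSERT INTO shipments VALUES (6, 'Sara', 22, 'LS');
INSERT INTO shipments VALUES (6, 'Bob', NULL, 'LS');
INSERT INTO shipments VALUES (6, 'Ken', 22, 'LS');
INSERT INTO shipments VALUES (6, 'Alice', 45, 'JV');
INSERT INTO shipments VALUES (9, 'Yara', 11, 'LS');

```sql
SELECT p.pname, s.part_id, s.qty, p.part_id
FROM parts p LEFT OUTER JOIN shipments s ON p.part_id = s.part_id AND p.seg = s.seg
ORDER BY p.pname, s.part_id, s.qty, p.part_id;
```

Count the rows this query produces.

LEFT JOIN keeps every row from `parts`; unmatched rows get NULL for `shipments`'s columns.
Matching on p.part_id = s.part_id AND p.seg = s.seg. A NULL in a compared column never satisfies the condition.
Matched pairs: 4; unmatched p rows kept: 7.
Total: 4 matched + 7 padded = 11 rows.

11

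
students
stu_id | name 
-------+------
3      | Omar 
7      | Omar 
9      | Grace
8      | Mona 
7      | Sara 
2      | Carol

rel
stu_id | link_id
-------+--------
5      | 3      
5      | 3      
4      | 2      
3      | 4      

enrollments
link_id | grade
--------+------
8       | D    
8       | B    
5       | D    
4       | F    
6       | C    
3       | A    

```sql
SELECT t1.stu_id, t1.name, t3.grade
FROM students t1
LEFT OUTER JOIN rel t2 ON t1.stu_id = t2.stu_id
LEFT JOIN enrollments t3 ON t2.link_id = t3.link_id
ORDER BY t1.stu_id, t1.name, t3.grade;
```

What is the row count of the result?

6

Evaluate left to right. First `students t1 LEFT JOIN rel t2` on stu_id: 6 row(s).
Then LEFT JOIN `enrollments t3` on link_id: each of those 6 rows is kept; rows whose t2.link_id has no match in t3 get NULL for t3's columns.
Result: 6 row(s).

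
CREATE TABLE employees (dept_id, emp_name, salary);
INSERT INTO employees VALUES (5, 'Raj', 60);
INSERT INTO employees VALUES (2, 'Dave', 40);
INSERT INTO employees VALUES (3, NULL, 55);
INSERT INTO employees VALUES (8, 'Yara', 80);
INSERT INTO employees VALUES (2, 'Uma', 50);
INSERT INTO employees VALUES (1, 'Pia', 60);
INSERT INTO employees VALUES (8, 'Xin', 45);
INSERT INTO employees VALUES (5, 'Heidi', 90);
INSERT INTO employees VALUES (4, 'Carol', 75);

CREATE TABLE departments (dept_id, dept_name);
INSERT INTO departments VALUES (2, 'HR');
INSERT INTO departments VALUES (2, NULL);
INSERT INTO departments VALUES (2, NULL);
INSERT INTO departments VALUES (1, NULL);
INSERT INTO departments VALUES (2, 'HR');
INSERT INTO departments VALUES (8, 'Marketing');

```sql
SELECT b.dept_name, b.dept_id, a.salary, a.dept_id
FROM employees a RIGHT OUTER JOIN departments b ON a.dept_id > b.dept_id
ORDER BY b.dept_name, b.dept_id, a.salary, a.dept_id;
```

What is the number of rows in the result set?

33

RIGHT JOIN keeps every row from `departments`; unmatched rows get NULL for `employees`'s columns.
Matching on a.dept_id > b.dept_id.
- a row (dept_id=5): matches 5 b row(s) → 5 output row(s).
- a row (dept_id=2): matches 1 b row(s) → 1 output row(s).
- a row (dept_id=3): matches 5 b row(s) → 5 output row(s).
- a row (dept_id=8): matches 5 b row(s) → 5 output row(s).
- a row (dept_id=2): matches 1 b row(s) → 1 output row(s).
- a row (dept_id=1): no match.
- a row (dept_id=8): matches 5 b row(s) → 5 output row(s).
- a row (dept_id=5): matches 5 b row(s) → 5 output row(s).
- a row (dept_id=4): matches 5 b row(s) → 5 output row(s).
- 1 row(s) from b found no a partner → padded with NULL.
Total: 32 matched + 1 padded = 33 rows.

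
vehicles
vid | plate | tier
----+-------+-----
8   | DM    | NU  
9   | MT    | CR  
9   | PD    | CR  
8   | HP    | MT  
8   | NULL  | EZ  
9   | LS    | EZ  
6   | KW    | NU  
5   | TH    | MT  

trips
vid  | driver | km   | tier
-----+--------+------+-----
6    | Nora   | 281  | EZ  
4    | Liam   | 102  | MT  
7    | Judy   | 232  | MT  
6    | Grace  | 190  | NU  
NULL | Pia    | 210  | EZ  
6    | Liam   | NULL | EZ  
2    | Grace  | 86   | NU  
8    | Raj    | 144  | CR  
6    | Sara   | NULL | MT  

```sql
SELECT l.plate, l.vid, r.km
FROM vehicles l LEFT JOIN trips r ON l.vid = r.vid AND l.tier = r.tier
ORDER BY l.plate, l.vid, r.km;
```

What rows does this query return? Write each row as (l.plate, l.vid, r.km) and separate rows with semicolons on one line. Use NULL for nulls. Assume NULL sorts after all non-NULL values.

(DM, 8, NULL); (HP, 8, NULL); (KW, 6, 190); (LS, 9, NULL); (MT, 9, NULL); (PD, 9, NULL); (TH, 5, NULL); (NULL, 8, NULL)

LEFT JOIN keeps every row from `vehicles`; unmatched rows get NULL for `trips`'s columns.
Matching on l.vid = r.vid AND l.tier = r.tier. A NULL in a compared column never satisfies the condition.
Matched pairs: 1; unmatched l rows kept: 7.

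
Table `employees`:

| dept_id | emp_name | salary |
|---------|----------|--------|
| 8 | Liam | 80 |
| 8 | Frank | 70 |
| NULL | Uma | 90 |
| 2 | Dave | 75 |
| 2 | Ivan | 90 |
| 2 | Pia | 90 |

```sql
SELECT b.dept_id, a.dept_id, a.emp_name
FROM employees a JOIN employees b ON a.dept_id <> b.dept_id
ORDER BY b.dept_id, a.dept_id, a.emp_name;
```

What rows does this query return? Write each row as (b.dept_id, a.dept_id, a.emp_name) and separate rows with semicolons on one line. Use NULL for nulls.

INNER JOIN keeps only pairs where the ON condition holds.
Matching on a.dept_id <> b.dept_id. A NULL in a compared column never satisfies the condition.
- a[0] dept_id=8 → 3 match(es) in b → 3 row(s).
- a[1] dept_id=8 → 3 match(es) in b → 3 row(s).
- a[2] dept_id=NULL → no match; dropped.
- a[3] dept_id=2 → 2 match(es) in b → 2 row(s).
- a[4] dept_id=2 → 2 match(es) in b → 2 row(s).
- a[5] dept_id=2 → 2 match(es) in b → 2 row(s).

(2, 8, Frank); (2, 8, Frank); (2, 8, Frank); (2, 8, Liam); (2, 8, Liam); (2, 8, Liam); (8, 2, Dave); (8, 2, Dave); (8, 2, Ivan); (8, 2, Ivan); (8, 2, Pia); (8, 2, Pia)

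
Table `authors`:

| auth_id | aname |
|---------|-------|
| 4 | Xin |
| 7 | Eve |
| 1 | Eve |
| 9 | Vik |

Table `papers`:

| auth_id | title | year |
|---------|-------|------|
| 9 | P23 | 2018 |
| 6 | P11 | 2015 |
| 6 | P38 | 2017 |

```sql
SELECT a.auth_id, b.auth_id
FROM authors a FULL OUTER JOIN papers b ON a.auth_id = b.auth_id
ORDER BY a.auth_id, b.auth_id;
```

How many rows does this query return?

FULL OUTER JOIN keeps every row from both sides; unmatched rows get NULL for the other side's columns.
Matching on a.auth_id = b.auth_id.
Matched pairs: 1; unmatched a rows kept: 3; unmatched b rows kept: 2.
Total: 1 matched + 5 padded = 6 rows.

6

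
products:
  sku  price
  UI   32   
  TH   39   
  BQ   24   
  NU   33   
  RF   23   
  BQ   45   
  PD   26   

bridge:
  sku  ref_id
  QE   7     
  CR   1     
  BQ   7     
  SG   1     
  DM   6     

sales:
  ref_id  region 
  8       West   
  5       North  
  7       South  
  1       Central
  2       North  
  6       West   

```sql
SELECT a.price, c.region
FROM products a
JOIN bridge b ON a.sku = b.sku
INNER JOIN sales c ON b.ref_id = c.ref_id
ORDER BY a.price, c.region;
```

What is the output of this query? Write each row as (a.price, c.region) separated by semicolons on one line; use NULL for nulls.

(24, South); (45, South)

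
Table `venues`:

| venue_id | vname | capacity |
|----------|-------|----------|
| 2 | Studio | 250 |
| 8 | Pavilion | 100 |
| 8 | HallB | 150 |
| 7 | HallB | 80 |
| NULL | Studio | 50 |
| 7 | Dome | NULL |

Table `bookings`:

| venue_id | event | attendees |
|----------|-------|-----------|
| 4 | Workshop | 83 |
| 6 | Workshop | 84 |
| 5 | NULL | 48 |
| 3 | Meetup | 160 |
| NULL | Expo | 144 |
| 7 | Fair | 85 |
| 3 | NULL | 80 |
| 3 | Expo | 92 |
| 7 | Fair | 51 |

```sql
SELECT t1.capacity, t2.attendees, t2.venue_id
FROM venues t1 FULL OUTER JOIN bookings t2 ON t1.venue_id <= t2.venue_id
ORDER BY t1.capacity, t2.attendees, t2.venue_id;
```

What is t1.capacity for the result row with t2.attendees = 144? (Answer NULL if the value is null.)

NULL

FULL OUTER JOIN keeps every row from both sides; unmatched rows get NULL for the other side's columns.
Matching on t1.venue_id <= t2.venue_id. A NULL in a compared column never satisfies the condition.
- t1[0] venue_id=2 → 8 match(es) in t2 → 8 row(s).
- t1[1] venue_id=8 → no match; kept with NULLs on the t2 side.
- t1[2] venue_id=8 → no match; kept with NULLs on the t2 side.
- t1[3] venue_id=7 → 2 match(es) in t2 → 2 row(s).
- t1[4] venue_id=NULL → no match; kept with NULLs on the t2 side.
- t1[5] venue_id=7 → 2 match(es) in t2 → 2 row(s).
- 1 t2 row(s) had no t1 match → kept, t1 columns NULL.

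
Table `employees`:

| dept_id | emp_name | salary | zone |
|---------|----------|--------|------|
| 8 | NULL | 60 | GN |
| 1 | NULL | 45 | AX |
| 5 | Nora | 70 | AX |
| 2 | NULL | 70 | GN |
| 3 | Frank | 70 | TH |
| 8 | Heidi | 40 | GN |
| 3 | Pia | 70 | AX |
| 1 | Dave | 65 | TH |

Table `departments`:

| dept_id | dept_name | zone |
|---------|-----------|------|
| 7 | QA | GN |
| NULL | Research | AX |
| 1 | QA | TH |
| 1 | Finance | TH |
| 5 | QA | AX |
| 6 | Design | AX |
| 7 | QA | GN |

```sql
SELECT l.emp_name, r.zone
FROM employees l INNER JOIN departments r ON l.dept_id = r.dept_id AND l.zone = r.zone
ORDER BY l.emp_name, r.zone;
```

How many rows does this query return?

INNER JOIN keeps only pairs where the ON condition holds.
Matching on l.dept_id = r.dept_id AND l.zone = r.zone. A NULL in a compared column never satisfies the condition.
- l (dept_id=8, zone=GN) has no partner → excluded.
- l (dept_id=1, zone=AX) has no partner → excluded.
- l (dept_id=5, zone=AX) pairs with 1 row(s) of r.
- l (dept_id=2, zone=GN) has no partner → excluded.
- l (dept_id=3, zone=TH) has no partner → excluded.
- l (dept_id=8, zone=GN) has no partner → excluded.
- l (dept_id=3, zone=AX) has no partner → excluded.
- l (dept_id=1, zone=TH) pairs with 2 row(s) of r.
Total: 3 rows.

3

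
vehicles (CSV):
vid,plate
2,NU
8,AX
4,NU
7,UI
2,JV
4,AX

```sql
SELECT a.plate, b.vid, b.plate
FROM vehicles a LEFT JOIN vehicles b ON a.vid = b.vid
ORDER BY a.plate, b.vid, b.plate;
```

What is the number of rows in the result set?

10

LEFT JOIN keeps every row from `vehicles a`; unmatched rows get NULL for `vehicles b`'s columns.
Matching on a.vid = b.vid.
- a (vid=2) pairs with 2 row(s) of b.
- a (vid=8) pairs with 1 row(s) of b.
- a (vid=4) pairs with 2 row(s) of b.
- a (vid=7) pairs with 1 row(s) of b.
- a (vid=2) pairs with 2 row(s) of b.
- a (vid=4) pairs with 2 row(s) of b.
Total: 10 rows.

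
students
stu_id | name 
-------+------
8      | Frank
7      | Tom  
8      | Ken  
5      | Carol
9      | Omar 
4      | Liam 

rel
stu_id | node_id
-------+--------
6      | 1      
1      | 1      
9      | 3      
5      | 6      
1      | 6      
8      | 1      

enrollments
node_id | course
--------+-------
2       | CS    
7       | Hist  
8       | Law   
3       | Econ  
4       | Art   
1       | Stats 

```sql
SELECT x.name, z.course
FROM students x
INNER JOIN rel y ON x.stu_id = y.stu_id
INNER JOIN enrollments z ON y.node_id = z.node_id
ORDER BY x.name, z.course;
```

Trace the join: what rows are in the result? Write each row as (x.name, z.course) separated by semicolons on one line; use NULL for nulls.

Joins associate left-to-right: students INNER JOIN rel on stu_id gives 4 intermediate row(s).
Then INNER JOIN `enrollments z` on node_id: keep only rows whose y.node_id appears in z.

(Frank, Stats); (Ken, Stats); (Omar, Econ)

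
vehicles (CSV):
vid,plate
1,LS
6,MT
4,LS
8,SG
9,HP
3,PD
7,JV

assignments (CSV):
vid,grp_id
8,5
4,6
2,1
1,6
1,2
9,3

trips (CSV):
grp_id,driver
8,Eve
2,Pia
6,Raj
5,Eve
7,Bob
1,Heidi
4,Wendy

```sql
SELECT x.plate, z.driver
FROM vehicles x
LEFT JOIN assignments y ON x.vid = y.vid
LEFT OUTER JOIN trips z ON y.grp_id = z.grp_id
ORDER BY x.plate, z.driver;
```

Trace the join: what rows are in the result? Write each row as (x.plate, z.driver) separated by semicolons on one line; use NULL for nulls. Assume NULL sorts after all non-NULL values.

Evaluate left to right. First `vehicles x LEFT JOIN assignments y` on vid: 8 row(s).
Then LEFT JOIN `trips z` on grp_id: each of those 8 rows is kept; rows whose y.grp_id has no match in z get NULL for z's columns.

(HP, NULL); (JV, NULL); (LS, Pia); (LS, Raj); (LS, Raj); (MT, NULL); (PD, NULL); (SG, Eve)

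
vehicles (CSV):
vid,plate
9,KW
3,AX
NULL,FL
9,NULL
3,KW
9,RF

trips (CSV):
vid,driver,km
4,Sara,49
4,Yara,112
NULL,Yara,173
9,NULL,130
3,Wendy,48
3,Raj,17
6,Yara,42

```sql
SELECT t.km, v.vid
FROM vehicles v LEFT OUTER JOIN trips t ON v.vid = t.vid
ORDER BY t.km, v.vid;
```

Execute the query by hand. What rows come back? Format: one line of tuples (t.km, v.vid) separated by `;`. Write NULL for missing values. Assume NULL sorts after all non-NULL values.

(17, 3); (17, 3); (48, 3); (48, 3); (130, 9); (130, 9); (130, 9); (NULL, NULL)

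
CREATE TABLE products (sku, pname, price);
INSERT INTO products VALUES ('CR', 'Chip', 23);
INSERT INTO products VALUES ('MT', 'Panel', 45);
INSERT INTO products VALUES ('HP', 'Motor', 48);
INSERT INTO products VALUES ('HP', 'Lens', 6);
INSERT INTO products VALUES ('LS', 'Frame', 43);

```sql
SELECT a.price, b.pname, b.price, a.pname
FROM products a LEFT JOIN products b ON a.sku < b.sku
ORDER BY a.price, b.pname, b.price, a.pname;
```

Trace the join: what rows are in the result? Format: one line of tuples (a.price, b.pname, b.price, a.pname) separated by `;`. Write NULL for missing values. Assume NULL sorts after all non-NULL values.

(6, Frame, 43, Lens); (6, Panel, 45, Lens); (23, Frame, 43, Chip); (23, Lens, 6, Chip); (23, Motor, 48, Chip); (23, Panel, 45, Chip); (43, Panel, 45, Frame); (45, NULL, NULL, Panel); (48, Frame, 43, Motor); (48, Panel, 45, Motor)

LEFT JOIN keeps every row from `products a`; unmatched rows get NULL for `products b`'s columns.
Matching on a.sku < b.sku.
- a row (sku=CR): matches 4 b row(s) → 4 output row(s).
- a row (sku=MT): no match → kept, b columns NULL.
- a row (sku=HP): matches 2 b row(s) → 2 output row(s).
- a row (sku=HP): matches 2 b row(s) → 2 output row(s).
- a row (sku=LS): matches 1 b row(s) → 1 output row(s).
After projecting and ordering:
a.price | b.pname | b.price | a.pname
6 | Frame | 43 | Lens
6 | Panel | 45 | Lens
23 | Frame | 43 | Chip
23 | Lens | 6 | Chip
23 | Motor | 48 | Chip
23 | Panel | 45 | Chip
43 | Panel | 45 | Frame
45 | NULL | NULL | Panel
48 | Frame | 43 | Motor
48 | Panel | 45 | Motor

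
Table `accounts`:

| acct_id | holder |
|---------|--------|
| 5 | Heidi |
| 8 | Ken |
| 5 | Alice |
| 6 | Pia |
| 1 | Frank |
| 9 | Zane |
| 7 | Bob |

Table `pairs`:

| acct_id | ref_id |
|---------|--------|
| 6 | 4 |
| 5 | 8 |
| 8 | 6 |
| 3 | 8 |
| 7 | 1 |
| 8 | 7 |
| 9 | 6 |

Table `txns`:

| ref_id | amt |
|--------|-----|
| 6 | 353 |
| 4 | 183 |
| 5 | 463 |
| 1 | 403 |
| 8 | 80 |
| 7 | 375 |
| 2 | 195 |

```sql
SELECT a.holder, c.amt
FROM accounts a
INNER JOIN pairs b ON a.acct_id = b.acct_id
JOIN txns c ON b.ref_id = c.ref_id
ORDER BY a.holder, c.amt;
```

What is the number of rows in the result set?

Joins associate left-to-right: accounts INNER JOIN pairs on acct_id gives 7 intermediate row(s).
Then INNER JOIN `txns c` on ref_id: keep only rows whose b.ref_id appears in c.
Result: 7 row(s).

7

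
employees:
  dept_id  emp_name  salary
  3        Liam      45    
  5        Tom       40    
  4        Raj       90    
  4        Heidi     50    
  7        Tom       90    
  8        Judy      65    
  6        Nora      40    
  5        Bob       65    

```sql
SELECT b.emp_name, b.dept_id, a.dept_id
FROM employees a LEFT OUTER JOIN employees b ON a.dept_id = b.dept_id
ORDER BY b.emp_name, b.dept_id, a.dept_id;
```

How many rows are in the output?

12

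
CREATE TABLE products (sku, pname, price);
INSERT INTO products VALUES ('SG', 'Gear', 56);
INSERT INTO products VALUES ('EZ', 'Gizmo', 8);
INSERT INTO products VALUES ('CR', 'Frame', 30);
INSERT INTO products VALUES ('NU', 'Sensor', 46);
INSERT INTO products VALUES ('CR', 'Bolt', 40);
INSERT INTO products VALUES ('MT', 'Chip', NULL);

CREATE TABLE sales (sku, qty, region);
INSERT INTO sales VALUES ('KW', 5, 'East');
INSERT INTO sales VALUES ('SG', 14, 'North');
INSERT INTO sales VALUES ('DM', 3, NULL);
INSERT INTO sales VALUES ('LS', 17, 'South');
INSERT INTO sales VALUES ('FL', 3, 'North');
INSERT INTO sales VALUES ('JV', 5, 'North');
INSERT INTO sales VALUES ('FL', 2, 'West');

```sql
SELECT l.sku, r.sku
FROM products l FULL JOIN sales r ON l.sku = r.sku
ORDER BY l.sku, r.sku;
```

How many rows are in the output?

12

FULL OUTER JOIN keeps every row from both sides; unmatched rows get NULL for the other side's columns.
Matching on l.sku = r.sku.
Matched pairs: 1; unmatched l rows kept: 5; unmatched r rows kept: 6.
Total: 1 matched + 11 padded = 12 rows.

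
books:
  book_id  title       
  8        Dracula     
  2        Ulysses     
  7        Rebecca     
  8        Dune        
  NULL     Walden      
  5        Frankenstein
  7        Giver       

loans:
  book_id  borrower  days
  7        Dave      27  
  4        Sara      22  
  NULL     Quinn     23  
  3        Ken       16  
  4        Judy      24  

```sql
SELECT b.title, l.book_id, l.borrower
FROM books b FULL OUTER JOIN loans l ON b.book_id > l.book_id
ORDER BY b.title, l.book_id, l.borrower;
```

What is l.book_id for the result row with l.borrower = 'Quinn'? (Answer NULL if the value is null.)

FULL OUTER JOIN keeps every row from both sides; unmatched rows get NULL for the other side's columns.
Matching on b.book_id > l.book_id. A NULL in a compared column never satisfies the condition.
- b (book_id=8) pairs with 4 row(s) of l.
- b (book_id=2) has no partner → padded with NULL.
- b (book_id=7) pairs with 3 row(s) of l.
- b (book_id=8) pairs with 4 row(s) of l.
- b (book_id=NULL) has no partner → padded with NULL.
- b (book_id=5) pairs with 3 row(s) of l.
- b (book_id=7) pairs with 3 row(s) of l.
- plus 1 unmatched l row(s), each kept with NULL b columns.

NULL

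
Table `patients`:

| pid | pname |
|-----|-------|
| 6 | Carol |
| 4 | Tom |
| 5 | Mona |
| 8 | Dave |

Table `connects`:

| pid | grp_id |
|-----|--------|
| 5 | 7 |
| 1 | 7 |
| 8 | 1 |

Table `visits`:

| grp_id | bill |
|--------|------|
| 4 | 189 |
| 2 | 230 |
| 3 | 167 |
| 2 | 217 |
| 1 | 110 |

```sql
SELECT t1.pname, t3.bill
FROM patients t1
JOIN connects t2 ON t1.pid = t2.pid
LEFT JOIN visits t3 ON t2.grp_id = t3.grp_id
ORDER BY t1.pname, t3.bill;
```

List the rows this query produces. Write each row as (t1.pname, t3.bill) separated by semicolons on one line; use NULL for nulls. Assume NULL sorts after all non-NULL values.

(Dave, 110); (Mona, NULL)

Step 1 — t1 INNER JOIN t2 on pid → 2 row(s).
Then LEFT JOIN `visits t3` on grp_id: each of those 2 rows is kept; rows whose t2.grp_id has no match in t3 get NULL for t3's columns.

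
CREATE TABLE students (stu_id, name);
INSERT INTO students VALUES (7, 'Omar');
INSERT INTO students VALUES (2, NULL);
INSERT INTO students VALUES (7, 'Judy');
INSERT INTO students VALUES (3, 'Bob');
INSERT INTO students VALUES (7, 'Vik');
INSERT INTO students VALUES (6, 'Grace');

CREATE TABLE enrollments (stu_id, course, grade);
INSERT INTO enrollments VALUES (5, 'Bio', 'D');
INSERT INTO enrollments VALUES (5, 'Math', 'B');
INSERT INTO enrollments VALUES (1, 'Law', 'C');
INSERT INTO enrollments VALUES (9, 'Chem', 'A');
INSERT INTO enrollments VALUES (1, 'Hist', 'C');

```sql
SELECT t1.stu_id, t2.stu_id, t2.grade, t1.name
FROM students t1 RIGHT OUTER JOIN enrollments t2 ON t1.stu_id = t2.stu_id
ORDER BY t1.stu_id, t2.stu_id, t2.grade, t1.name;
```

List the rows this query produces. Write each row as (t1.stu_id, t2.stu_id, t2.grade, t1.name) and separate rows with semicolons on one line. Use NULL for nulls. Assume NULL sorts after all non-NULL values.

RIGHT JOIN keeps every row from `enrollments`; unmatched rows get NULL for `students`'s columns.
Matching on t1.stu_id = t2.stu_id.
- t1[0] stu_id=7 → no match.
- t1[1] stu_id=2 → no match.
- t1[2] stu_id=7 → no match.
- t1[3] stu_id=3 → no match.
- t1[4] stu_id=7 → no match.
- t1[5] stu_id=6 → no match.
- plus 5 unmatched t2 row(s), each kept with NULL t1 columns.
After projecting and ordering:
t1.stu_id | t2.stu_id | t2.grade | t1.name
NULL | 1 | C | NULL
NULL | 1 | C | NULL
NULL | 5 | B | NULL
NULL | 5 | D | NULL
NULL | 9 | A | NULL

(NULL, 1, C, NULL); (NULL, 1, C, NULL); (NULL, 5, B, NULL); (NULL, 5, D, NULL); (NULL, 9, A, NULL)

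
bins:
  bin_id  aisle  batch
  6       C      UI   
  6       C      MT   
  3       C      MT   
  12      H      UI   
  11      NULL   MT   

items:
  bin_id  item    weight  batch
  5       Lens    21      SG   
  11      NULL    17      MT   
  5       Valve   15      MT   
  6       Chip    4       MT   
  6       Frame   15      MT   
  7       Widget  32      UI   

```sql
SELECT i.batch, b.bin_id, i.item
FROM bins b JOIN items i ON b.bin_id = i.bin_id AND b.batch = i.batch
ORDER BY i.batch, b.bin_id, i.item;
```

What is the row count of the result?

INNER JOIN keeps only pairs where the ON condition holds.
Matching on b.bin_id = i.bin_id AND b.batch = i.batch.
- bin_id=6, batch=UI: no matching i row, dropped.
- bin_id=6, batch=MT: 2 matching i row(s), so 2 row(s) emitted.
- bin_id=3, batch=MT: no matching i row, dropped.
- bin_id=12, batch=UI: no matching i row, dropped.
- bin_id=11, batch=MT: 1 matching i row(s), so 1 row(s) emitted.
Total: 3 rows.

3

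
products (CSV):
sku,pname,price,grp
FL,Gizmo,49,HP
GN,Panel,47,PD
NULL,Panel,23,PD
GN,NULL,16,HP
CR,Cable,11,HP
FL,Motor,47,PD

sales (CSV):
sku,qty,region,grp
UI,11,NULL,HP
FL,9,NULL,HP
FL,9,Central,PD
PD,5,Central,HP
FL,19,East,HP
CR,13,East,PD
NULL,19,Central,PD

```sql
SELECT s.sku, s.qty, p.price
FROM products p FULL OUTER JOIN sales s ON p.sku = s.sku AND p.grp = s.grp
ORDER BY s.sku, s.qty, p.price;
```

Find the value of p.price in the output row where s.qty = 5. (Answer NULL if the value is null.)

FULL OUTER JOIN keeps every row from both sides; unmatched rows get NULL for the other side's columns.
Matching on p.sku = s.sku AND p.grp = s.grp. A NULL in a compared column never satisfies the condition.
- p[0] sku=FL, grp=HP → 2 match(es) in s → 2 row(s).
- p[1] sku=GN, grp=PD → no match; kept with NULLs on the s side.
- p[2] sku=NULL, grp=PD → no match; kept with NULLs on the s side.
- p[3] sku=GN, grp=HP → no match; kept with NULLs on the s side.
- p[4] sku=CR, grp=HP → no match; kept with NULLs on the s side.
- p[5] sku=FL, grp=PD → 1 match(es) in s → 1 row(s).
- plus 4 unmatched s row(s), each kept with NULL p columns.

NULL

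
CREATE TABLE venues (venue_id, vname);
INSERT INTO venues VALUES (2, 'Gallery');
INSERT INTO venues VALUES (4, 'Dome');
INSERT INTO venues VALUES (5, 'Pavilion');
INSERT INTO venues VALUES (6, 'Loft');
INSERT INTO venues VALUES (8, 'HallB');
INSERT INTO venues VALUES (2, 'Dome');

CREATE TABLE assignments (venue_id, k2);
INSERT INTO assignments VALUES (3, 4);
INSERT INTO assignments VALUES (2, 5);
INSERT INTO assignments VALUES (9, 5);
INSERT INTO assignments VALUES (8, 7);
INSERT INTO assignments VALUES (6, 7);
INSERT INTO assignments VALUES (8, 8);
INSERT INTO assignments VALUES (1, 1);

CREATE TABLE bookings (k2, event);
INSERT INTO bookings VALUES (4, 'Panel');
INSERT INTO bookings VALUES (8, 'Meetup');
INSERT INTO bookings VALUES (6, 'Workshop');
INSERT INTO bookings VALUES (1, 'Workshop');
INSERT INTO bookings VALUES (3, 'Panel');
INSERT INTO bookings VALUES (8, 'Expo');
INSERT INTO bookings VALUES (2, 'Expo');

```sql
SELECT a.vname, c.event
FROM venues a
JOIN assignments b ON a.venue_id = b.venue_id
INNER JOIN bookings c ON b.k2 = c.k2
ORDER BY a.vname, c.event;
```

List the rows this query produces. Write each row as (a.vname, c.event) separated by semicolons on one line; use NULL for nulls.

(HallB, Expo); (HallB, Meetup)

Joins associate left-to-right: venues INNER JOIN assignments on venue_id gives 5 intermediate row(s).
Then INNER JOIN `bookings c` on k2: keep only rows whose b.k2 appears in c.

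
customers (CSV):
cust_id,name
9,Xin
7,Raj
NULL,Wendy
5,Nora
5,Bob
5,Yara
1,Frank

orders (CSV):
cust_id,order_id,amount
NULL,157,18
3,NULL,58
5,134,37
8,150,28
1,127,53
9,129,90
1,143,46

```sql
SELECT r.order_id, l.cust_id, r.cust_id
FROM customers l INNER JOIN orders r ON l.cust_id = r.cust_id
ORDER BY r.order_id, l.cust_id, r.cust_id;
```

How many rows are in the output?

6

INNER JOIN keeps only pairs where the ON condition holds.
Matching on l.cust_id = r.cust_id. A NULL in a compared column never satisfies the condition.
- l[0] cust_id=9 → 1 match(es) in r → 1 row(s).
- l[1] cust_id=7 → no match; dropped.
- l[2] cust_id=NULL → no match; dropped.
- l[3] cust_id=5 → 1 match(es) in r → 1 row(s).
- l[4] cust_id=5 → 1 match(es) in r → 1 row(s).
- l[5] cust_id=5 → 1 match(es) in r → 1 row(s).
- l[6] cust_id=1 → 2 match(es) in r → 2 row(s).
Total: 6 rows.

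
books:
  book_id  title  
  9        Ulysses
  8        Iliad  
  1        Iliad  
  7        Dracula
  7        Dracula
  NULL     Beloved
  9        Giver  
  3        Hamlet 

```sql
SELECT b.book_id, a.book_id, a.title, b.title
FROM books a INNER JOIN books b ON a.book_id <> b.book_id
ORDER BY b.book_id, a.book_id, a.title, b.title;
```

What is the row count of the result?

38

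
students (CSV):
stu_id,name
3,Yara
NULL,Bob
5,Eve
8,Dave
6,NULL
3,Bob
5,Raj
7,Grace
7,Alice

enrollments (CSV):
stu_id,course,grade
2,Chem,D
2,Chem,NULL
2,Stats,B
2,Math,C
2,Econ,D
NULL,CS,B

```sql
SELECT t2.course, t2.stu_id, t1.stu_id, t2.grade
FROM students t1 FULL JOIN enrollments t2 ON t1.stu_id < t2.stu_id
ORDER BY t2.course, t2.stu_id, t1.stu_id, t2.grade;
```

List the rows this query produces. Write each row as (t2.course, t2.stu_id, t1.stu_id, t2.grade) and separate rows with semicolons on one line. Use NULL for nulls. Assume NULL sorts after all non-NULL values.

(CS, NULL, NULL, B); (Chem, 2, NULL, D); (Chem, 2, NULL, NULL); (Econ, 2, NULL, D); (Math, 2, NULL, C); (Stats, 2, NULL, B); (NULL, NULL, 3, NULL); (NULL, NULL, 3, NULL); (NULL, NULL, 5, NULL); (NULL, NULL, 5, NULL); (NULL, NULL, 6, NULL); (NULL, NULL, 7, NULL); (NULL, NULL, 7, NULL); (NULL, NULL, 8, NULL); (NULL, NULL, NULL, NULL)

FULL OUTER JOIN keeps every row from both sides; unmatched rows get NULL for the other side's columns.
Matching on t1.stu_id < t2.stu_id. A NULL in a compared column never satisfies the condition.
- t1[0] stu_id=3 → no match; kept with NULLs on the t2 side.
- t1[1] stu_id=NULL → no match; kept with NULLs on the t2 side.
- t1[2] stu_id=5 → no match; kept with NULLs on the t2 side.
- t1[3] stu_id=8 → no match; kept with NULLs on the t2 side.
- t1[4] stu_id=6 → no match; kept with NULLs on the t2 side.
- t1[5] stu_id=3 → no match; kept with NULLs on the t2 side.
- t1[6] stu_id=5 → no match; kept with NULLs on the t2 side.
- t1[7] stu_id=7 → no match; kept with NULLs on the t2 side.
- t1[8] stu_id=7 → no match; kept with NULLs on the t2 side.
- 6 row(s) from t2 found no t1 partner → padded with NULL.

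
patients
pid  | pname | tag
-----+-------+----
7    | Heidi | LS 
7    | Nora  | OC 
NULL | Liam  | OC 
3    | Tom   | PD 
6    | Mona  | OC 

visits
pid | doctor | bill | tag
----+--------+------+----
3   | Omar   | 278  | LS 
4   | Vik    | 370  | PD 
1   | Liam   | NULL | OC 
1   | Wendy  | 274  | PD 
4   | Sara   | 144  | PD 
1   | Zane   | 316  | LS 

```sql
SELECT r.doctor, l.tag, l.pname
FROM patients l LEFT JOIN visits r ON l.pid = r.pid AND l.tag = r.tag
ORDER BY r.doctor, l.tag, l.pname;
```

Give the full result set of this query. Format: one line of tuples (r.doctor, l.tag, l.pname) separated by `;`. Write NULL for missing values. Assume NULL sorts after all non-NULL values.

(NULL, LS, Heidi); (NULL, OC, Liam); (NULL, OC, Mona); (NULL, OC, Nora); (NULL, PD, Tom)

LEFT JOIN keeps every row from `patients`; unmatched rows get NULL for `visits`'s columns.
Matching on l.pid = r.pid AND l.tag = r.tag. A NULL in a compared column never satisfies the condition.
- pid=7, tag=LS: no r row matches, row kept with r columns NULL.
- pid=7, tag=OC: no r row matches, row kept with r columns NULL.
- pid=NULL, tag=OC: no r row matches, row kept with r columns NULL.
- pid=3, tag=PD: no r row matches, row kept with r columns NULL.
- pid=6, tag=OC: no r row matches, row kept with r columns NULL.
After projecting and ordering:
r.doctor | l.tag | l.pname
NULL | LS | Heidi
NULL | OC | Liam
NULL | OC | Mona
NULL | OC | Nora
NULL | PD | Tom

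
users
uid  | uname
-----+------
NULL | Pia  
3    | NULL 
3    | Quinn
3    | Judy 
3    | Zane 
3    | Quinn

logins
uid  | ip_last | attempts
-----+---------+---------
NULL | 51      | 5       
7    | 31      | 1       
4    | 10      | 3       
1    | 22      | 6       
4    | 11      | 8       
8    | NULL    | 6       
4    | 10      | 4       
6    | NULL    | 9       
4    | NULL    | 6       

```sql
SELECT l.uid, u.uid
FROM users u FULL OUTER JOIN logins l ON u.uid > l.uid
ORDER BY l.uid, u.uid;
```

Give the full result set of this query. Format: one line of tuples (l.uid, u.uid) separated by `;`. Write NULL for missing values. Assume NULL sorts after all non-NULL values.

FULL OUTER JOIN keeps every row from both sides; unmatched rows get NULL for the other side's columns.
Matching on u.uid > l.uid. A NULL in a compared column never satisfies the condition.
- uid=NULL: no l row matches, row kept with l columns NULL.
- uid=3: 1 matching l row(s), so 1 row(s) emitted.
- uid=3: 1 matching l row(s), so 1 row(s) emitted.
- uid=3: 1 matching l row(s), so 1 row(s) emitted.
- uid=3: 1 matching l row(s), so 1 row(s) emitted.
- uid=3: 1 matching l row(s), so 1 row(s) emitted.
- 8 row(s) from l found no u partner → padded with NULL.

(1, 3); (1, 3); (1, 3); (1, 3); (1, 3); (4, NULL); (4, NULL); (4, NULL); (4, NULL); (6, NULL); (7, NULL); (8, NULL); (NULL, NULL); (NULL, NULL)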